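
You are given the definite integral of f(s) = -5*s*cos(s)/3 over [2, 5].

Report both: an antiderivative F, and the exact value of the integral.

Antiderivative: F(s) = -5*s*sin(s)/3 - 5*cos(s)/3; value = 5*cos(2)/3 - 5*cos(5)/3 + 10*sin(2)/3 - 25*sin(5)/3

Since d/ds undoes antidifferentiation here, F'(s) = f(s) is required of F(s).
F(s) = -5*s*sin(s)/3 - 5*cos(s)/3 is an antiderivative of f.
Check: d/ds[-5*s*sin(s)/3 - 5*cos(s)/3] = -5*s*cos(s)/3 = f(s).
F(5) = -5*cos(5)/3 - 25*sin(5)/3; F(2) = -10*sin(2)/3 - 5*cos(2)/3.
Integral = F(5) - F(2) = 5*cos(2)/3 - 5*cos(5)/3 + 10*sin(2)/3 - 25*sin(5)/3.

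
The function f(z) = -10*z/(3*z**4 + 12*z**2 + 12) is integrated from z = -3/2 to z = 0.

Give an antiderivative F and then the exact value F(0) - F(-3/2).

f matches the chain-rule pattern g'(h)*h' with inner function h(z) = z**2 + 2; substituting u = h(z) collapses the integral.
F(z) = 5/(3*(z**2 + 2)) is an antiderivative of f.
Check: d/dz[5/(3*(z**2 + 2))] = -10*z/(3*z**4 + 12*z**2 + 12) = f(z).
F(0) = 5/6; F(-3/2) = 20/51.
Integral = F(0) - F(-3/2) = 15/34.

Antiderivative: F(z) = 5/(3*(z**2 + 2)); value = 15/34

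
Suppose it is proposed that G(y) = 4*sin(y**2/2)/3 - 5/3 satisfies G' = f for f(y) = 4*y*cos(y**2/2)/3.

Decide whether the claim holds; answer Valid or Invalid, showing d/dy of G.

Valid - the claim checks out under differentiation.

d/dy[G] = 4*y*cos(y**2/2)/3
This equals f(y) exactly, so the claim holds.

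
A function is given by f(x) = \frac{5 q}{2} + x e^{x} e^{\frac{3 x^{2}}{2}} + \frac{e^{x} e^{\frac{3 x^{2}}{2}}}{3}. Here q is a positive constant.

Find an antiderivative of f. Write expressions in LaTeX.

Integrate term by term and add the pieces.
Check: d/dx[\frac{5 q x}{2} + \frac{e^{x} e^{\frac{3 x^{2}}{2}}}{3}] = \frac{5 q}{2} + x e^{x} e^{\frac{3 x^{2}}{2}} + \frac{e^{x} e^{\frac{3 x^{2}}{2}}}{3} = f(x).

An antiderivative is F(x) = \frac{5 q x}{2} + \frac{e^{x} e^{\frac{3 x^{2}}{2}}}{3}.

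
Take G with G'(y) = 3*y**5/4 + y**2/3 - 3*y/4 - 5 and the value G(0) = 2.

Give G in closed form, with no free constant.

The integrand splits into summands that can be handled one at a time.
A general antiderivative is y**6/8 + y**3/9 - 3*y**2/8 - 5*y + C.
The condition gives C = 2 - (0) = 2.
So G(y) = y**6/8 + y**3/9 - 3*y**2/8 - 5*y + 2.
Check: d/dy[y**6/8 + y**3/9 - 3*y**2/8 - 5*y + 2] = 3*y**5/4 + y**2/3 - 3*y/4 - 5 = G'(y).

G(y) = y**6/8 + y**3/9 - 3*y**2/8 - 5*y + 2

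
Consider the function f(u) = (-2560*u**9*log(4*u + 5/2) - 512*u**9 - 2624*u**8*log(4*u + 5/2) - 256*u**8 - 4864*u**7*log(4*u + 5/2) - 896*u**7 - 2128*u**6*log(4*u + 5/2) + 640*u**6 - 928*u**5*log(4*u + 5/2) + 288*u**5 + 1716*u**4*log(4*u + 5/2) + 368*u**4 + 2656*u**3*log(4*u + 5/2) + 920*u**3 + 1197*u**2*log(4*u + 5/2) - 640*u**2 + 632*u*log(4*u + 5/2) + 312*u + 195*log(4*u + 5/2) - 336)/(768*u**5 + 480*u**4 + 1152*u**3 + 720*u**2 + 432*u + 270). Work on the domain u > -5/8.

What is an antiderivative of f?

Recognize the product-rule pattern: f = v'r + vr' with v = -2*u**5/3 - u**4/3 - u**3/6 + 4*u**2/3 + u + (5 - 5*u/2)/(3*(4*u**2 + 3)) - 4/3, r = log(4*u + 5/2), so integration by parts undoes it.
Check: d/du[(-4*u**5*(4*u**2 + 3) - 2*u**4*(4*u**2 + 3) - u**3*(4*u**2 + 3) + 8*u**2*(4*u**2 + 3) - 32*u**2 + 6*u*(4*u**2 + 3) - 5*u - 14)*log(4*u + 5/2)/(6*(4*u**2 + 3))] = (-2560*u**9*log(4*u + 5/2) - 512*u**9 - 2624*u**8*log(4*u + 5/2) - 256*u**8 - 4864*u**7*log(4*u + 5/2) - 896*u**7 - 2128*u**6*log(4*u + 5/2) + 640*u**6 - 928*u**5*log(4*u + 5/2) + 288*u**5 + 1716*u**4*log(4*u + 5/2) + 368*u**4 + 2656*u**3*log(4*u + 5/2) + 920*u**3 + 1197*u**2*log(4*u + 5/2) - 640*u**2 + 632*u*log(4*u + 5/2) + 312*u + 195*log(4*u + 5/2) - 336)/(768*u**5 + 480*u**4 + 1152*u**3 + 720*u**2 + 432*u + 270) = f(u).

An antiderivative is F(u) = (-4*u**5*(4*u**2 + 3) - 2*u**4*(4*u**2 + 3) - u**3*(4*u**2 + 3) + 8*u**2*(4*u**2 + 3) - 32*u**2 + 6*u*(4*u**2 + 3) - 5*u - 14)*log(4*u + 5/2)/(6*(4*u**2 + 3)).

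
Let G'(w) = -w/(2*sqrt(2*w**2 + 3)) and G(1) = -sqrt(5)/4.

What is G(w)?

The substitution u = 2*w**2 + 3 works: G'(w) is exactly (dG/du)*(du/dw) for that inner function.
A general antiderivative is -sqrt(2*w**2 + 3)/4 + C.
The condition gives C = -sqrt(5)/4 - (-sqrt(5)/4) = 0.
So G(w) = -sqrt(2*w**2 + 3)/4.
Check: d/dw[-sqrt(2*w**2 + 3)/4] = -w/(2*sqrt(2*w**2 + 3)) = G'(w).

G(w) = -sqrt(2*w**2 + 3)/4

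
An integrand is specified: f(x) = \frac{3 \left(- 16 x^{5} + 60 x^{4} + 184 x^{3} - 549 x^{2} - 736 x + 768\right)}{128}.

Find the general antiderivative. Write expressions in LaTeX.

f matches the chain-rule pattern g'(h)*h' with inner function h(x) = - \frac{x^{2}}{2} + \frac{3 x}{4} + 4; substituting u = h(x) collapses the integral.
Check: d/dx[- \frac{x^{6}}{16} + \frac{9 x^{5}}{32} + \frac{69 x^{4}}{64} - \frac{549 x^{3}}{128} - \frac{69 x^{2}}{8} + 18 x] = - \frac{3 x^{5}}{8} + \frac{45 x^{4}}{32} + \frac{69 x^{3}}{16} - \frac{1647 x^{2}}{128} - \frac{69 x}{4} + 18, which equals f(x).

F(x) = - \frac{x^{6}}{16} + \frac{9 x^{5}}{32} + \frac{69 x^{4}}{64} - \frac{549 x^{3}}{128} - \frac{69 x^{2}}{8} + 18 x + C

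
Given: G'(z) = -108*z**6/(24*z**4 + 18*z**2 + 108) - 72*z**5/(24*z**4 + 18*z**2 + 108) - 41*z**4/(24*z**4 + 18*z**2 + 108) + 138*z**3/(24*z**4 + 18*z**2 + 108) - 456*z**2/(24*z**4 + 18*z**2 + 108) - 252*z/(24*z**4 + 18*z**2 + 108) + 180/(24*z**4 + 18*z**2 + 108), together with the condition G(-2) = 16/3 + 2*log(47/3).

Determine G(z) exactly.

G(z) = -3*z**3/2 - 3*z**2/2 + 5*z/3 + 2*log(2*z**4/3 + z**2/2 + 3) + 8/3

Integrate term by term and add the pieces.
A general antiderivative is -3*z**3/2 - 3*z**2/2 + 5*z/3 + 2*log(2*z**4/3 + z**2/2 + 3) + 2/3 + C.
The condition gives C = 16/3 + 2*log(47/3) - (10/3 + 2*log(47/3)) = 2.
So G(z) = -3*z**3/2 - 3*z**2/2 + 5*z/3 + 2*log(2*z**4/3 + z**2/2 + 3) + 8/3.
Check: d/dz[-3*z**3/2 - 3*z**2/2 + 5*z/3 + 2*log(2*z**4/3 + z**2/2 + 3) + 8/3] = (-108*z**6 - 72*z**5 - 41*z**4 + 138*z**3 - 456*z**2 - 252*z + 180)/(24*z**4 + 18*z**2 + 108), which equals G'(z).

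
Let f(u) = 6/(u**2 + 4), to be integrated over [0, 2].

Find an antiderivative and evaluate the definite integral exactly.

Antiderivative: F(u) = 3*atan(u/2); value = 3*pi/4

Any candidate F(u) must reproduce f(u) exactly when differentiated.
F(u) = 3*atan(u/2) is an antiderivative of f.
Check: d/du[3*atan(u/2)] = 6/(u**2 + 4) = f(u).
F(2) = 3*pi/4; F(0) = 0.
Integral = F(2) - F(0) = 3*pi/4.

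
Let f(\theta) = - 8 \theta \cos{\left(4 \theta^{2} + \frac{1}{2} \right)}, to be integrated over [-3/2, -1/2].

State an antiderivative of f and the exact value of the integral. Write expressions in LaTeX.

The substitution u = 4 \theta^{2} + \frac{1}{2} works: f is exactly (dF/du)*(du/d\theta) for that inner function.
F(\theta) = - \sin{\left(4 \theta^{2} + \frac{1}{2} \right)} is an antiderivative of f.
Check: d/d\theta[- \sin{\left(4 \theta^{2} + \frac{1}{2} \right)}] = - 8 \theta \cos{\left(4 \theta^{2} + \frac{1}{2} \right)} = f(\theta).
F(-1/2) = - \sin{\left(\frac{3}{2} \right)}; F(-3/2) = - \sin{\left(\frac{19}{2} \right)}.
Integral = F(-1/2) - F(-3/2) = - \sin{\left(\frac{3}{2} \right)} + \sin{\left(\frac{19}{2} \right)}.

Antiderivative: F(\theta) = - \sin{\left(4 \theta^{2} + \frac{1}{2} \right)}; value = - \sin{\left(\frac{3}{2} \right)} + \sin{\left(\frac{19}{2} \right)}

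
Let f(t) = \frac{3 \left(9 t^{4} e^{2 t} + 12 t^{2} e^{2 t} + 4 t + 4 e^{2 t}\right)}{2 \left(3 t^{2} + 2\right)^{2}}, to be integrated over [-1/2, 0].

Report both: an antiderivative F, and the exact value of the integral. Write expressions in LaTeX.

Antiderivative: F(t) = \frac{3 e^{2 t}}{4} - \frac{1}{3 t^{2} + 2}; value = \frac{27}{44} - \frac{3}{4 e}

Any candidate F(t) must reproduce f(t) exactly when differentiated.
F(t) = \frac{3 e^{2 t}}{4} - \frac{1}{3 t^{2} + 2} is an antiderivative of f.
Check: d/dt[\frac{3 e^{2 t}}{4} - \frac{1}{3 t^{2} + 2}] = \frac{27 t^{4} e^{2 t} + 36 t^{2} e^{2 t} + 12 t + 12 e^{2 t}}{18 t^{4} + 24 t^{2} + 8}, which equals f(t).
F(0) = \frac{1}{4}; F(-1/2) = - \frac{4}{11} + \frac{3}{4 e}.
Integral = F(0) - F(-1/2) = \frac{27}{44} - \frac{3}{4 e}.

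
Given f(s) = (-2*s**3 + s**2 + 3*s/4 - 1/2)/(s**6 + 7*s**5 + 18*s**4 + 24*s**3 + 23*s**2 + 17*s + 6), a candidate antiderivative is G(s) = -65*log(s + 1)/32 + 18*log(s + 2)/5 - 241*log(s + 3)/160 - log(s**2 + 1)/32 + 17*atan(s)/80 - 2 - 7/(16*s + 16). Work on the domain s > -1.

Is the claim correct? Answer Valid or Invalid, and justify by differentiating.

Valid. The derivative of G reproduces f.

d/ds[G] = (-8*s**3 + 4*s**2 + 3*s - 2)/(4*s**6 + 28*s**5 + 72*s**4 + 96*s**3 + 92*s**2 + 68*s + 24)
This equals f(s) exactly, so the claim holds.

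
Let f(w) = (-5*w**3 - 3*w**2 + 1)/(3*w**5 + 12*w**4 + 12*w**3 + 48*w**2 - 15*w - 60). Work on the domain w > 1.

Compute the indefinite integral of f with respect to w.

The denominator factors as 3*(w - 1)*(w + 1)*(w + 4)*(w**2 + 5); partial fractions split f into directly integrable pieces: -(4*w + 9)/(18*(w**2 + 5)) + 13/(45*(w + 4)) - 1/(36*(w + 1)) - 7/(180*(w - 1)).
Check: d/dw[-7*log(w - 1)/180 - log(w + 1)/36 + 13*log(w + 4)/45 - log(w**2 + 5)/9 - sqrt(5)*atan(sqrt(5)*w/5)/10] = (-5*w**3 - 3*w**2 + 1)/(3*w**5 + 12*w**4 + 12*w**3 + 48*w**2 - 15*w - 60) = f(w).

F(w) = -7*log(w - 1)/180 - log(w + 1)/36 + 13*log(w + 4)/45 - log(w**2 + 5)/9 - sqrt(5)*atan(sqrt(5)*w/5)/10 + C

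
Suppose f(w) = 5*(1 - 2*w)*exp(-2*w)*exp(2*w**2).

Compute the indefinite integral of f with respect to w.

F(w) = -5*exp(2*w**2 - 2*w)/2 + C

The substitution u = 2*w**2 - 2*w works: f is exactly (dF/du)*(du/dw) for that inner function.
Check: d/dw[-5*exp(2*w**2 - 2*w)/2] = -10*w*exp(-2*w)*exp(2*w**2) + 5*exp(-2*w)*exp(2*w**2), which equals f(w).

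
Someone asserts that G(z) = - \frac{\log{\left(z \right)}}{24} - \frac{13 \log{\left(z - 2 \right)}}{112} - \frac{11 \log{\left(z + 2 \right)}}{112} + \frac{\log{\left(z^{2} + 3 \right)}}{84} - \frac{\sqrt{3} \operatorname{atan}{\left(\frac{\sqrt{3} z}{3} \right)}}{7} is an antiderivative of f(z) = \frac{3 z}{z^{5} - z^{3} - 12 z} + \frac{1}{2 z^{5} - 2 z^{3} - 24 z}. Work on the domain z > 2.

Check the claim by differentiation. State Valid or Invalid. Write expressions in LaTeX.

d/dz[G] = \frac{- 13 z^{4} - 26 z^{3} - 39 z^{2} + 90 z + 28}{56 z^{5} - 56 z^{3} - 672 z}
d/dz[G] - f(z) = - \frac{13}{56 z - 112} != 0.

Invalid: d/dz[G] - f = - \frac{13}{56 z - 112}, which is not 0.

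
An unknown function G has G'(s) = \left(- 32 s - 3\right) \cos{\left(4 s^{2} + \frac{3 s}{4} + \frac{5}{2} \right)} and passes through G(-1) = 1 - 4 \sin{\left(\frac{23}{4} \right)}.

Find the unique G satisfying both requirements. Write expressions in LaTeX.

G(s) = 1 - 4 \sin{\left(4 s^{2} + \frac{3 s}{4} + \frac{5}{2} \right)}

The substitution u = 4 s^{2} + \frac{3 s}{4} + \frac{5}{2} works: G'(s) is exactly (dG/du)*(du/ds) for that inner function.
A general antiderivative is - 4 \sin{\left(4 s^{2} + \frac{3 s}{4} + \frac{5}{2} \right)} + C.
The condition gives C = 1 - 4 \sin{\left(\frac{23}{4} \right)} - (- 4 \sin{\left(\frac{23}{4} \right)}) = 1.
So G(s) = 1 - 4 \sin{\left(4 s^{2} + \frac{3 s}{4} + \frac{5}{2} \right)}.
Check: d/ds[1 - 4 \sin{\left(4 s^{2} + \frac{3 s}{4} + \frac{5}{2} \right)}] = - 32 s \cos{\left(4 s^{2} + \frac{3 s}{4} + \frac{5}{2} \right)} - 3 \cos{\left(4 s^{2} + \frac{3 s}{4} + \frac{5}{2} \right)}, which equals G'(s).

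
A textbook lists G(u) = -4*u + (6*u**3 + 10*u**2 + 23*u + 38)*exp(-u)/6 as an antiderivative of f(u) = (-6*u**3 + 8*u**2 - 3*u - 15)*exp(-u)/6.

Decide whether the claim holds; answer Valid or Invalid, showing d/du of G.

Invalid: d/du[G] - f = -4, which is not 0.

d/du[G] = (-6*u**3 + 8*u**2 - 3*u - 24*exp(u) - 15)*exp(-u)/6
d/du[G] - f(u) = -4 != 0.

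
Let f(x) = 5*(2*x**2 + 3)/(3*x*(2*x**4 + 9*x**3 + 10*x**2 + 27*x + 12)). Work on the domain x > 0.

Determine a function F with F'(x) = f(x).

Factor the denominator (3*x*(x + 4)*(2*x + 1)*(x**2 + 3)) and decompose: f = -5*(2*x - 27)/(741*(x**2 + 3)) - 40/(39*(2*x + 1)) + 25/(228*(x + 4)) + 5/(12*x); each piece integrates to a log, atan, or power term.
Check: d/dx[5*(247*log(x) - 304*log(x + 1/2) + 65*log(x + 4) - 4*log(x**2 + 3) + 36*sqrt(3)*atan(sqrt(3)*x/3))/2964] = (10*x**2 + 15)/(6*x**5 + 27*x**4 + 30*x**3 + 81*x**2 + 36*x), which equals f(x).

An antiderivative is F(x) = 5*(247*log(x) - 304*log(x + 1/2) + 65*log(x + 4) - 4*log(x**2 + 3) + 36*sqrt(3)*atan(sqrt(3)*x/3))/2964.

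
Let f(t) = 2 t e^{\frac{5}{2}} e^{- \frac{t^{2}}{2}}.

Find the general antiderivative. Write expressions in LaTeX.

F(t) = - 2 e^{\frac{5}{2} - \frac{t^{2}}{2}} + C

The substitution u = \frac{5}{2} - \frac{t^{2}}{2} works: f is exactly (dF/du)*(du/dt) for that inner function.
Check: d/dt[- 2 e^{\frac{5}{2} - \frac{t^{2}}{2}}] = 2 t e^{\frac{5}{2}} e^{- \frac{t^{2}}{2}} = f(t).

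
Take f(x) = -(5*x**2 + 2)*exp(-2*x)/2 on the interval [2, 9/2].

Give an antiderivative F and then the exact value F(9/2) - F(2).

f has the shape u'v + uv' for u = 5*x**2/4 + 5*x/4 + 9/8 and v = exp(-2*x) — it is the derivative of the product u*v.
F(x) = 5*x**2*exp(-2*x)/4 + 5*x*exp(-2*x)/4 + 9*exp(-2*x)/8 is an antiderivative of f.
Check: d/dx[5*x**2*exp(-2*x)/4 + 5*x*exp(-2*x)/4 + 9*exp(-2*x)/8] = (-5*x**2 - 2)*exp(-2*x)/2, which equals f(x).
F(9/2) = 513*exp(-9)/16; F(2) = 69*exp(-4)/8.
Integral = F(9/2) - F(2) = -69*exp(-4)/8 + 513*exp(-9)/16.

Antiderivative: F(x) = 5*x**2*exp(-2*x)/4 + 5*x*exp(-2*x)/4 + 9*exp(-2*x)/8; value = -69*exp(-4)/8 + 513*exp(-9)/16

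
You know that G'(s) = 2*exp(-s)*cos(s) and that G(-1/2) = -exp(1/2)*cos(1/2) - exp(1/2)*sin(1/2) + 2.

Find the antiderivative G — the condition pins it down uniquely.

G(s) = (2*exp(s) + sin(s) - cos(s))*exp(-s)

Recover the given G'(s) by differentiating a candidate G(s); any mismatch rules it out.
A general antiderivative is exp(-s)*sin(s) - exp(-s)*cos(s) + C.
The condition gives C = -exp(1/2)*cos(1/2) - exp(1/2)*sin(1/2) + 2 - (-exp(1/2)*cos(1/2) - exp(1/2)*sin(1/2)) = 2.
So G(s) = (2*exp(s) + sin(s) - cos(s))*exp(-s).
Check: d/ds[(2*exp(s) + sin(s) - cos(s))*exp(-s)] = 2*exp(-s)*cos(s) = G'(s).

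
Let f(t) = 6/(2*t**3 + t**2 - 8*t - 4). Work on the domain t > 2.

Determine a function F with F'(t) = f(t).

An antiderivative is F(t) = (3*log(t - 2) - 8*log(t + 1/2) + 5*log(t + 2))/10.

Factor the denominator ((t - 2)*(t + 2)*(2*t + 1)) and decompose: f = -8/(5*(2*t + 1)) + 1/(2*(t + 2)) + 3/(10*(t - 2)); each piece integrates to a log, atan, or power term.
Check: d/dt[(3*log(t - 2) - 8*log(t + 1/2) + 5*log(t + 2))/10] = 6/(2*t**3 + t**2 - 8*t - 4) = f(t).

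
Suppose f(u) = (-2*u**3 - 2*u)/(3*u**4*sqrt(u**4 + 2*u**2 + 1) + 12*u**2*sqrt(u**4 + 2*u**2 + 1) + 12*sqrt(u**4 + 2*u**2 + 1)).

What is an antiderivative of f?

An antiderivative is F(u) = -sqrt(u**4 + 2*u**2 + 1)/(3*(u**2 + 2)).

f has the shape v'r + vr' for v = -1/(3*(u**2 + 2)) and r = sqrt(u**4 + 2*u**2 + 1) — it is the derivative of the product v*r.
Check: d/du[-sqrt(u**4 + 2*u**2 + 1)/(3*(u**2 + 2))] = (-2*u**3 - 2*u)/(3*u**4*sqrt(u**4 + 2*u**2 + 1) + 12*u**2*sqrt(u**4 + 2*u**2 + 1) + 12*sqrt(u**4 + 2*u**2 + 1)) = f(u).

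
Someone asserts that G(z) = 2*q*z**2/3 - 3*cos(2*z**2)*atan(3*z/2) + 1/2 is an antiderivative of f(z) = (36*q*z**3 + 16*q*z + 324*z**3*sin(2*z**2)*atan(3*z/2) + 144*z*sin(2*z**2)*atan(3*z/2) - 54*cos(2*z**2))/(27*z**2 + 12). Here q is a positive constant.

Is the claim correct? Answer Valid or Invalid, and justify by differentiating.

Valid: G'(z) = f(z).

d/dz[G] = (36*q*z**3 + 16*q*z + 324*z**3*sin(2*z**2)*atan(3*z/2) + 144*z*sin(2*z**2)*atan(3*z/2) - 54*cos(2*z**2))/(27*z**2 + 12)
This equals f(z) exactly, so the claim holds.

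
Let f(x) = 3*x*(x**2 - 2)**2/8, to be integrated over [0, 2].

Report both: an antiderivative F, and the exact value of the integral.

Antiderivative: F(x) = (x**2/2 - 1)**3/2; value = 1

The substitution u = x**2/2 - 1 works: f is exactly (dF/du)*(du/dx) for that inner function.
F(x) = (x**2/2 - 1)**3/2 is an antiderivative of f.
Check: d/dx[(x**2/2 - 1)**3/2] = 3*x**5/8 - 3*x**3/2 + 3*x/2, which equals f(x).
F(2) = 1/2; F(0) = -1/2.
Integral = F(2) - F(0) = 1.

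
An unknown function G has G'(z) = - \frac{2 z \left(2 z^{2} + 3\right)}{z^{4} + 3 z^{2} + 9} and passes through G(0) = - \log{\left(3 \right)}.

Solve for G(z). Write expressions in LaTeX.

G(z) = - \log{\left(\frac{z^{4}}{3} + z^{2} + 3 \right)}

G'(z) matches the chain-rule pattern g'(h)*h' with inner function h(z) = \frac{z^{4}}{3} + z^{2} + 3; substituting u = h(z) collapses the integral.
A general antiderivative is - \log{\left(\frac{z^{4}}{3} + z^{2} + 3 \right)} + C.
The condition gives C = - \log{\left(3 \right)} - (- \log{\left(3 \right)}) = 0.
So G(z) = - \log{\left(\frac{z^{4}}{3} + z^{2} + 3 \right)}.
Check: d/dz[- \log{\left(\frac{z^{4}}{3} + z^{2} + 3 \right)}] = \frac{- 4 z^{3} - 6 z}{z^{4} + 3 z^{2} + 9}, which equals G'(z).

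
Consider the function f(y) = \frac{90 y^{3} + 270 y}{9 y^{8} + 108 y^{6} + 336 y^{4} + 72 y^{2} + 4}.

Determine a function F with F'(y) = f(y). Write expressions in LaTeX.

f matches the chain-rule pattern g'(h)*h' with inner function h(y) = \frac{y^{4}}{2} + 3 y^{2} + \frac{1}{3}; substituting u = h(y) collapses the integral.
Check: d/dy[- \frac{5}{4 \left(\frac{y^{4}}{2} + 3 y^{2} + \frac{1}{3}\right)}] = \frac{90 y^{3} + 270 y}{9 y^{8} + 108 y^{6} + 336 y^{4} + 72 y^{2} + 4} = f(y).

An antiderivative is F(y) = - \frac{5}{4 \left(\frac{y^{4}}{2} + 3 y^{2} + \frac{1}{3}\right)}.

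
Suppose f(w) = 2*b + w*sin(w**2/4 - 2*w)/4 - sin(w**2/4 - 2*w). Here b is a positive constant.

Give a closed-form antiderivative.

An antiderivative is F(w) = (4*b*w - cos(w**2/4 - 2*w))/2.

The integrand splits into summands that can be handled one at a time.
Check: d/dw[(4*b*w - cos(w**2/4 - 2*w))/2] = 2*b + w*sin(w**2/4 - 2*w)/4 - sin(w**2/4 - 2*w) = f(w).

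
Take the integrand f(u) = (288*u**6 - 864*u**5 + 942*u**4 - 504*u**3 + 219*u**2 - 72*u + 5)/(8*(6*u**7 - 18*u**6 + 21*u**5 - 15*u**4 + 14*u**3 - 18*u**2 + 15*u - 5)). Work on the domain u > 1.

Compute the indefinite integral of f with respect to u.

F(u) = (24*(u - 1)**2*log(2*u**4 + u**2 + 5/3) - 1)/(16*(u - 1)**2) + C

Recover f(u) by differentiating a candidate F(u); any mismatch rules it out.
Check: d/du[(24*(u - 1)**2*log(2*u**4 + u**2 + 5/3) - 1)/(16*(u - 1)**2)] = (288*u**6 - 864*u**5 + 942*u**4 - 504*u**3 + 219*u**2 - 72*u + 5)/(48*u**7 - 144*u**6 + 168*u**5 - 120*u**4 + 112*u**3 - 144*u**2 + 120*u - 40), which equals f(u).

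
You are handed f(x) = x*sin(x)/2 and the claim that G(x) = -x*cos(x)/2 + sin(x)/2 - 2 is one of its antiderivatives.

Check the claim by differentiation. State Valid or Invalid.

Valid: G'(x) = f(x).

d/dx[G] = x*sin(x)/2
This equals f(x) exactly, so the claim holds.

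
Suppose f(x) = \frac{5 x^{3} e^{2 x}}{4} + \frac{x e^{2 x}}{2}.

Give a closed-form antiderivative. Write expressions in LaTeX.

An antiderivative is F(x) = \frac{\left(20 x^{3} - 30 x^{2} + 38 x - 19\right) e^{2 x}}{32}.

f has the shape u'v + uv' for u = \frac{5 x^{3}}{8} - \frac{15 x^{2}}{16} + \frac{19 x}{16} - \frac{19}{32} and v = e^{2 x} — it is the derivative of the product u*v.
Check: d/dx[\frac{\left(20 x^{3} - 30 x^{2} + 38 x - 19\right) e^{2 x}}{32}] = \frac{5 x^{3} e^{2 x}}{4} + \frac{x e^{2 x}}{2} = f(x).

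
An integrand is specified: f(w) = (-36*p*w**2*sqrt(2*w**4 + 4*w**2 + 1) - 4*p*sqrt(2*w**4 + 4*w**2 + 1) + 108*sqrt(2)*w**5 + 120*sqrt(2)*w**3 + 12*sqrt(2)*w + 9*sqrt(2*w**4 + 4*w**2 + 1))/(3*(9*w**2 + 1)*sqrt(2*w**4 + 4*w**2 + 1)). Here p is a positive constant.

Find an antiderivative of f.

An antiderivative is F(w) = -4*p*w/3 + 2*sqrt(w**4 + 2*w**2 + 1/2) + atan(3*w).

Differentiate the proposed F(w) back; it has to land on f(w) exactly.
Check: d/dw[-4*p*w/3 + 2*sqrt(w**4 + 2*w**2 + 1/2) + atan(3*w)] = (-36*p*w**2*sqrt(2*w**4 + 4*w**2 + 1) - 4*p*sqrt(2*w**4 + 4*w**2 + 1) + 108*sqrt(2)*w**5 + 120*sqrt(2)*w**3 + 12*sqrt(2)*w + 9*sqrt(2*w**4 + 4*w**2 + 1))/(27*w**2*sqrt(2*w**4 + 4*w**2 + 1) + 3*sqrt(2*w**4 + 4*w**2 + 1)), which equals f(w).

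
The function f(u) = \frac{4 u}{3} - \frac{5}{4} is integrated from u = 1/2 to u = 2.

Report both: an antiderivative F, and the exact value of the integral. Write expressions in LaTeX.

Check any antiderivative F(u) by computing F'(u) and comparing it with f(u).
F(u) = \frac{u \left(8 u - 15\right)}{12} is an antiderivative of f.
Check: d/du[\frac{u \left(8 u - 15\right)}{12}] = \frac{4 u}{3} - \frac{5}{4} = f(u).
F(2) = \frac{1}{6}; F(1/2) = - \frac{11}{24}.
Integral = F(2) - F(1/2) = \frac{5}{8}.

Antiderivative: F(u) = \frac{u \left(8 u - 15\right)}{12}; value = \frac{5}{8}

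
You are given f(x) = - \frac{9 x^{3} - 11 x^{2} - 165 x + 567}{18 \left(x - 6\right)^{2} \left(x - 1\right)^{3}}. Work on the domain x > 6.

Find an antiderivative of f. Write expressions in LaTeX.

An antiderivative is F(x) = \frac{4}{\left(3 x - 3\right)^{2}} + \frac{1}{2 \left(x - 6\right)}.

Differentiate the proposed F(x) back; it has to land on f(x) exactly.
Check: d/dx[\frac{4}{\left(3 x - 3\right)^{2}} + \frac{1}{2 \left(x - 6\right)}] = \frac{- 9 x^{3} + 11 x^{2} + 165 x - 567}{18 x^{5} - 270 x^{4} + 1350 x^{3} - 2610 x^{2} + 2160 x - 648}, which equals f(x).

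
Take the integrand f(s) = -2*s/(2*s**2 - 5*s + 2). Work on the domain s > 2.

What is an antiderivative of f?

The denominator factors as (s - 2)*(2*s - 1); partial fractions split f into directly integrable pieces: 2/(3*(2*s - 1)) - 4/(3*(s - 2)).
Check: d/ds[(-4*log(s - 2) + log(s - 1/2))/3] = -2*s/(2*s**2 - 5*s + 2) = f(s).

An antiderivative is F(s) = (-4*log(s - 2) + log(s - 1/2))/3.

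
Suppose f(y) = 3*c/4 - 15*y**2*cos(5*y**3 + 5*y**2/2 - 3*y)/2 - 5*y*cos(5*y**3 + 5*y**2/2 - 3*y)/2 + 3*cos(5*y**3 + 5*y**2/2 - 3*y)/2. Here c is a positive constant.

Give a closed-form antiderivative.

Integrate term by term and add the pieces.
Check: d/dy[3*c*y/4 - sin(5*y**3 + 5*y**2/2 - 3*y)/2] = 3*c/4 - 15*y**2*cos(5*y**3 + 5*y**2/2 - 3*y)/2 - 5*y*cos(5*y**3 + 5*y**2/2 - 3*y)/2 + 3*cos(5*y**3 + 5*y**2/2 - 3*y)/2 = f(y).

An antiderivative is F(y) = 3*c*y/4 - sin(5*y**3 + 5*y**2/2 - 3*y)/2.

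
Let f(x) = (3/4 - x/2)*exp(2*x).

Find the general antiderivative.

F(x) = -(x - 2)*exp(2*x)/4 + C

f has the shape u'v + uv' for u = 1/2 - x/4 and v = exp(2*x) — it is the derivative of the product u*v.
Check: d/dx[-(x - 2)*exp(2*x)/4] = -x*exp(2*x)/2 + 3*exp(2*x)/4, which equals f(x).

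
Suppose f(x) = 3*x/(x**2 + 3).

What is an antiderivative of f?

An antiderivative is F(x) = 3*log(x**2 + 3)/2.

The substitution u = x**2 + 3 works: f is exactly (dF/du)*(du/dx) for that inner function.
Check: d/dx[3*log(x**2 + 3)/2] = 3*x/(x**2 + 3) = f(x).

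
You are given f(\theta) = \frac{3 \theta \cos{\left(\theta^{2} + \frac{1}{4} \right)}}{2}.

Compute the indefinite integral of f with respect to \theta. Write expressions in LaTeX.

f matches the chain-rule pattern g'(h)*h' with inner function h(\theta) = \theta^{2} + \frac{1}{4}; substituting u = h(\theta) collapses the integral.
Check: d/d\theta[\frac{3 \sin{\left(\theta^{2} + \frac{1}{4} \right)}}{4}] = \frac{3 \theta \cos{\left(\theta^{2} + \frac{1}{4} \right)}}{2} = f(\theta).

F(\theta) = \frac{3 \sin{\left(\theta^{2} + \frac{1}{4} \right)}}{4} + C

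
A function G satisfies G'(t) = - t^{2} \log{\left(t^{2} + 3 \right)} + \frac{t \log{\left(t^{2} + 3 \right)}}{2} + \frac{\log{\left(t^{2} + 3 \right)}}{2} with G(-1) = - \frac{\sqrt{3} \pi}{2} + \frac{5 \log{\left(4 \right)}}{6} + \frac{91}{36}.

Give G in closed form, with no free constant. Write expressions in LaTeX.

G(t) = - \frac{t^{3} \log{\left(t^{2} + 3 \right)}}{3} + \frac{2 t^{3}}{9} + \frac{t^{2} \log{\left(t^{2} + 3 \right)}}{4} - \frac{t^{2}}{4} + \frac{t \log{\left(t^{2} + 3 \right)}}{2} - 3 t + \frac{3 \log{\left(t^{2} + 3 \right)}}{4} + 3 \sqrt{3} \operatorname{atan}{\left(\frac{\sqrt{3} t}{3} \right)}

Integrate term by term and add the pieces.
A general antiderivative is \frac{2 t^{3}}{9} - \frac{t^{2}}{4} - 3 t + \left(- \frac{t^{3}}{3} + \frac{t^{2}}{4} + \frac{t}{2}\right) \log{\left(t^{2} + 3 \right)} + \frac{3 \log{\left(t^{2} + 3 \right)}}{4} + 3 \sqrt{3} \operatorname{atan}{\left(\frac{\sqrt{3} t}{3} \right)} + C.
The condition gives C = - \frac{\sqrt{3} \pi}{2} + \frac{5 \log{\left(4 \right)}}{6} + \frac{91}{36} - (- \frac{\sqrt{3} \pi}{2} + \frac{5 \log{\left(4 \right)}}{6} + \frac{91}{36}) = 0.
So G(t) = - \frac{t^{3} \log{\left(t^{2} + 3 \right)}}{3} + \frac{2 t^{3}}{9} + \frac{t^{2} \log{\left(t^{2} + 3 \right)}}{4} - \frac{t^{2}}{4} + \frac{t \log{\left(t^{2} + 3 \right)}}{2} - 3 t + \frac{3 \log{\left(t^{2} + 3 \right)}}{4} + 3 \sqrt{3} \operatorname{atan}{\left(\frac{\sqrt{3} t}{3} \right)}.
Check: d/dt[- \frac{t^{3} \log{\left(t^{2} + 3 \right)}}{3} + \frac{2 t^{3}}{9} + \frac{t^{2} \log{\left(t^{2} + 3 \right)}}{4} - \frac{t^{2}}{4} + \frac{t \log{\left(t^{2} + 3 \right)}}{2} - 3 t + \frac{3 \log{\left(t^{2} + 3 \right)}}{4} + 3 \sqrt{3} \operatorname{atan}{\left(\frac{\sqrt{3} t}{3} \right)}] = - t^{2} \log{\left(t^{2} + 3 \right)} + \frac{t \log{\left(t^{2} + 3 \right)}}{2} + \frac{\log{\left(t^{2} + 3 \right)}}{2} = G'(t).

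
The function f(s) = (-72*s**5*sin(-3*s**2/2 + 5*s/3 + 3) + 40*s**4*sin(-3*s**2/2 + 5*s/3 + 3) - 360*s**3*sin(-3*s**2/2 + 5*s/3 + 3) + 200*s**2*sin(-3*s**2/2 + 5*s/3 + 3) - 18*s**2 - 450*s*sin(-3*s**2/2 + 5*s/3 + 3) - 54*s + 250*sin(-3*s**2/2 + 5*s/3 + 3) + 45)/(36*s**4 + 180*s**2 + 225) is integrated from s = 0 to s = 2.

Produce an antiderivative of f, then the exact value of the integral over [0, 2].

Antiderivative: F(s) = -(8*s**2*cos(-3*s**2/2 + 5*s/3 + 3) - 6*s + 20*cos(-3*s**2/2 + 5*s/3 + 3) - 9)/(6*(2*s**2 + 5)); value = 2*cos(3)/3 - 2*cos(1/3)/3 - 2/65

Recover f(s) by differentiating a candidate F(s); any mismatch rules it out.
F(s) = -(8*s**2*cos(-3*s**2/2 + 5*s/3 + 3) - 6*s + 20*cos(-3*s**2/2 + 5*s/3 + 3) - 9)/(6*(2*s**2 + 5)) is an antiderivative of f.
Check: d/ds[-(8*s**2*cos(-3*s**2/2 + 5*s/3 + 3) - 6*s + 20*cos(-3*s**2/2 + 5*s/3 + 3) - 9)/(6*(2*s**2 + 5))] = (-72*s**5*sin(-3*s**2/2 + 5*s/3 + 3) + 40*s**4*sin(-3*s**2/2 + 5*s/3 + 3) - 360*s**3*sin(-3*s**2/2 + 5*s/3 + 3) + 200*s**2*sin(-3*s**2/2 + 5*s/3 + 3) - 18*s**2 - 450*s*sin(-3*s**2/2 + 5*s/3 + 3) - 54*s + 250*sin(-3*s**2/2 + 5*s/3 + 3) + 45)/(36*s**4 + 180*s**2 + 225) = f(s).
F(2) = 7/26 - 2*cos(1/3)/3; F(0) = 3/10 - 2*cos(3)/3.
Integral = F(2) - F(0) = 2*cos(3)/3 - 2*cos(1/3)/3 - 2/65.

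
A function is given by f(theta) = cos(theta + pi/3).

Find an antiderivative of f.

Whatever form F(theta) takes, F'(theta) = f(theta) is non-negotiable.
Check: d/dtheta[sin(theta + pi/3)] = cos(theta + pi/3) = f(theta).

An antiderivative is F(theta) = sin(theta + pi/3).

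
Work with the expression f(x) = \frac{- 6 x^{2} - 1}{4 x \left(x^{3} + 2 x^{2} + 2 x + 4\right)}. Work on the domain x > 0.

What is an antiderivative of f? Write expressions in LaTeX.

The denominator factors as 4 x \left(x + 2\right) \left(x^{2} + 2\right); partial fractions split f into directly integrable pieces: - \frac{11 \left(x + 1\right)}{24 \left(x^{2} + 2\right)} + \frac{25}{48 \left(x + 2\right)} - \frac{1}{16 x}.
Check: d/dx[\frac{- 3 \log{\left(x \right)} + 25 \log{\left(x + 2 \right)} - 11 \log{\left(x^{2} + 2 \right)} - 11 \sqrt{2} \operatorname{atan}{\left(\frac{\sqrt{2} x}{2} \right)}}{48}] = \frac{- 6 x^{2} - 1}{4 x^{4} + 8 x^{3} + 8 x^{2} + 16 x}, which equals f(x).

An antiderivative is F(x) = \frac{- 3 \log{\left(x \right)} + 25 \log{\left(x + 2 \right)} - 11 \log{\left(x^{2} + 2 \right)} - 11 \sqrt{2} \operatorname{atan}{\left(\frac{\sqrt{2} x}{2} \right)}}{48}.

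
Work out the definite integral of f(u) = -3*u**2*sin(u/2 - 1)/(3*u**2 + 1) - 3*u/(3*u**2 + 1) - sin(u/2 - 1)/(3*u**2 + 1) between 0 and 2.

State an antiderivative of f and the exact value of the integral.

Antiderivative: F(u) = -log(u**2 + 1/3)/2 + 2*cos(u/2 - 1); value = -2*cos(1) - log(13/3)/2 - log(3)/2 + 2

Integrate term by term and add the pieces.
F(u) = -log(u**2 + 1/3)/2 + 2*cos(u/2 - 1) is an antiderivative of f.
Check: d/du[-log(u**2 + 1/3)/2 + 2*cos(u/2 - 1)] = (-3*u**2*sin(u/2 - 1) - 3*u - sin(u/2 - 1))/(3*u**2 + 1), which equals f(u).
F(2) = 2 - log(13/3)/2; F(0) = log(3)/2 + 2*cos(1).
Integral = F(2) - F(0) = -2*cos(1) - log(13/3)/2 - log(3)/2 + 2.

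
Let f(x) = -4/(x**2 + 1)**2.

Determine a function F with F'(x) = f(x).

An antiderivative is F(x) = -2*(x**2*atan(x) + x + atan(x))/(x**2 + 1).

A candidate is checked by its d/dx: the result must match f(x).
Check: d/dx[-2*(x**2*atan(x) + x + atan(x))/(x**2 + 1)] = -4/(x**4 + 2*x**2 + 1), which equals f(x).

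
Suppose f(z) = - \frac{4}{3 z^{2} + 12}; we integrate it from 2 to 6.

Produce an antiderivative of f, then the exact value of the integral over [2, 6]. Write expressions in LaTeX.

Differentiate the proposed F(z) back; it has to land on f(z) exactly.
F(z) = - \frac{2 \operatorname{atan}{\left(\frac{z}{2} \right)}}{3} is an antiderivative of f.
Check: d/dz[- \frac{2 \operatorname{atan}{\left(\frac{z}{2} \right)}}{3}] = - \frac{4}{3 z^{2} + 12} = f(z).
F(6) = - \frac{2 \operatorname{atan}{\left(3 \right)}}{3}; F(2) = - \frac{\pi}{6}.
Integral = F(6) - F(2) = - \frac{2 \operatorname{atan}{\left(3 \right)}}{3} + \frac{\pi}{6}.

Antiderivative: F(z) = - \frac{2 \operatorname{atan}{\left(\frac{z}{2} \right)}}{3}; value = - \frac{2 \operatorname{atan}{\left(3 \right)}}{3} + \frac{\pi}{6}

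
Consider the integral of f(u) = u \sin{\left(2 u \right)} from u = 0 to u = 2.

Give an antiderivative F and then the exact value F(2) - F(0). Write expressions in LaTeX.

Antiderivative: F(u) = - \frac{u \cos{\left(2 u \right)}}{2} + \frac{\sin{\left(2 u \right)}}{4}; value = \frac{\sin{\left(4 \right)}}{4} - \cos{\left(4 \right)}

An antiderivative F(u) passes only if d/du[F] lands on f(u) exactly.
F(u) = - \frac{u \cos{\left(2 u \right)}}{2} + \frac{\sin{\left(2 u \right)}}{4} is an antiderivative of f.
Check: d/du[- \frac{u \cos{\left(2 u \right)}}{2} + \frac{\sin{\left(2 u \right)}}{4}] = u \sin{\left(2 u \right)} = f(u).
F(2) = \frac{\sin{\left(4 \right)}}{4} - \cos{\left(4 \right)}; F(0) = 0.
Integral = F(2) - F(0) = \frac{\sin{\left(4 \right)}}{4} - \cos{\left(4 \right)}.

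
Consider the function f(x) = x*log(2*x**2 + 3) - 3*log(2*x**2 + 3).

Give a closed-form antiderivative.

An antiderivative is F(x) = (2*x**2*log(2*x**2 + 3) - 2*x**2 - 12*x*log(2*x**2 + 3) + 24*x + 3*log(x**2 + 3/2) - 12*sqrt(6)*atan(sqrt(6)*x/3))/4.

Integrate term by term and add the pieces.
Check: d/dx[(2*x**2*log(2*x**2 + 3) - 2*x**2 - 12*x*log(2*x**2 + 3) + 24*x + 3*log(x**2 + 3/2) - 12*sqrt(6)*atan(sqrt(6)*x/3))/4] = x*log(2*x**2 + 3) - 3*log(2*x**2 + 3) = f(x).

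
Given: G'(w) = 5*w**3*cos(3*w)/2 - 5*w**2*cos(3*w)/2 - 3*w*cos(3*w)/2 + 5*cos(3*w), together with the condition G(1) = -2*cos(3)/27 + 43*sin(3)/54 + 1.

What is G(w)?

G(w) = 5*w**3*sin(3*w)/6 - 5*w**2*sin(3*w)/6 + 5*w**2*cos(3*w)/6 - 19*w*sin(3*w)/18 - 5*w*cos(3*w)/9 + 50*sin(3*w)/27 - 19*cos(3*w)/54 + 1

The integrand splits into summands that can be handled one at a time.
A general antiderivative is 5*w**3*sin(3*w)/6 - 5*w**2*sin(3*w)/6 + 5*w**2*cos(3*w)/6 - 19*w*sin(3*w)/18 - 5*w*cos(3*w)/9 + 50*sin(3*w)/27 - 19*cos(3*w)/54 + C.
The condition gives C = -2*cos(3)/27 + 43*sin(3)/54 + 1 - (-2*cos(3)/27 + 43*sin(3)/54) = 1.
So G(w) = 5*w**3*sin(3*w)/6 - 5*w**2*sin(3*w)/6 + 5*w**2*cos(3*w)/6 - 19*w*sin(3*w)/18 - 5*w*cos(3*w)/9 + 50*sin(3*w)/27 - 19*cos(3*w)/54 + 1.
Check: d/dw[5*w**3*sin(3*w)/6 - 5*w**2*sin(3*w)/6 + 5*w**2*cos(3*w)/6 - 19*w*sin(3*w)/18 - 5*w*cos(3*w)/9 + 50*sin(3*w)/27 - 19*cos(3*w)/54 + 1] = 5*w**3*cos(3*w)/2 - 5*w**2*cos(3*w)/2 - 3*w*cos(3*w)/2 + 5*cos(3*w) = G'(w).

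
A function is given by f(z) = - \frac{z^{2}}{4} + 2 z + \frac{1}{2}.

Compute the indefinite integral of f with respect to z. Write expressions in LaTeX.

Integrate term by term and add the pieces.
Check: d/dz[- \frac{z \left(z^{2} - 12 z - 6\right)}{12}] = - \frac{z^{2}}{4} + 2 z + \frac{1}{2} = f(z).

F(z) = - \frac{z \left(z^{2} - 12 z - 6\right)}{12} + C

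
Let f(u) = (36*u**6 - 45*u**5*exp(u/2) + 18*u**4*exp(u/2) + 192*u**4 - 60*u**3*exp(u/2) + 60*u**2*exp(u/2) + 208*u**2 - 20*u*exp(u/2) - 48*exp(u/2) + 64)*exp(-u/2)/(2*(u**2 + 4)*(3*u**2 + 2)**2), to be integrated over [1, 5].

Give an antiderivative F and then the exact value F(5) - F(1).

Check any antiderivative F(u) by computing F'(u) and comparing it with f(u).
F(u) = -2*u/(2*u**2 + 4/3) - 5*log(u**2/2 + 2)/4 - 4*exp(-u/2) is an antiderivative of f.
Check: d/du[-2*u/(2*u**2 + 4/3) - 5*log(u**2/2 + 2)/4 - 4*exp(-u/2)] = (36*u**6 - 45*u**5*exp(u/2) + 18*u**4*exp(u/2) + 192*u**4 - 60*u**3*exp(u/2) + 60*u**2*exp(u/2) + 208*u**2 - 20*u*exp(u/2) - 48*exp(u/2) + 64)/(18*u**6*exp(u/2) + 96*u**4*exp(u/2) + 104*u**2*exp(u/2) + 32*exp(u/2)), which equals f(u).
F(5) = -5*log(29/2)/4 - 4*exp(-5/2) - 15/77; F(1) = -4*exp(-1/2) - 5*log(5/2)/4 - 3/5.
Integral = F(5) - F(1) = -5*log(29/2)/4 - 4*exp(-5/2) + 156/385 + 5*log(5/2)/4 + 4*exp(-1/2).

Antiderivative: F(u) = -2*u/(2*u**2 + 4/3) - 5*log(u**2/2 + 2)/4 - 4*exp(-u/2); value = -5*log(29/2)/4 - 4*exp(-5/2) + 156/385 + 5*log(5/2)/4 + 4*exp(-1/2)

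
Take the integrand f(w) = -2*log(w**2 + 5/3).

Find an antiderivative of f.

Any candidate F(w) must reproduce f(w) exactly when differentiated.
Check: d/dw[-2*w*log(w**2 + 5/3) + 4*w - 4*sqrt(15)*atan(sqrt(15)*w/5)/3] = -2*log(w**2 + 5/3) = f(w).

An antiderivative is F(w) = -2*w*log(w**2 + 5/3) + 4*w - 4*sqrt(15)*atan(sqrt(15)*w/5)/3.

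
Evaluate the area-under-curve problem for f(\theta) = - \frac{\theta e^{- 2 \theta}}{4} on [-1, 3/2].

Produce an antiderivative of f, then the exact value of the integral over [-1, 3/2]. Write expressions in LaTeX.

Antiderivative: F(\theta) = \frac{\left(2 \theta + 1\right) e^{- 2 \theta}}{16}; value = \frac{1}{4 e^{3}} + \frac{e^{2}}{16}

f has the shape u'v + uv' for u = \frac{\theta}{8} + \frac{1}{16} and v = e^{- 2 \theta} — it is the derivative of the product u*v.
F(\theta) = \frac{\left(2 \theta + 1\right) e^{- 2 \theta}}{16} is an antiderivative of f.
Check: d/d\theta[\frac{\left(2 \theta + 1\right) e^{- 2 \theta}}{16}] = - \frac{\theta e^{- 2 \theta}}{4} = f(\theta).
F(3/2) = \frac{1}{4 e^{3}}; F(-1) = - \frac{e^{2}}{16}.
Integral = F(3/2) - F(-1) = \frac{1}{4 e^{3}} + \frac{e^{2}}{16}.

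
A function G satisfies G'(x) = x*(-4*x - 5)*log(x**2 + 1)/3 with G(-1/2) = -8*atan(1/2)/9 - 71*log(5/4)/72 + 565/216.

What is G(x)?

G(x) = -4*x**3*log(x**2 + 1)/9 + 8*x**3/27 - 5*x**2*log(x**2 + 1)/6 + 5*x**2/6 - 8*x/9 - 5*log(x**2 + 1)/6 + 8*atan(x)/9 + 2

Any candidate G(x) must reproduce the stated G'(x) exactly.
A general antiderivative is 8*x**3/27 + 5*x**2/6 - 8*x/9 + (-4*x**3/9 - 5*x**2/6)*log(x**2 + 1) - 5*log(x**2 + 1)/6 + 8*atan(x)/9 + C.
The condition gives C = -8*atan(1/2)/9 - 71*log(5/4)/72 + 565/216 - (-8*atan(1/2)/9 - 71*log(5/4)/72 + 133/216) = 2.
So G(x) = -4*x**3*log(x**2 + 1)/9 + 8*x**3/27 - 5*x**2*log(x**2 + 1)/6 + 5*x**2/6 - 8*x/9 - 5*log(x**2 + 1)/6 + 8*atan(x)/9 + 2.
Check: d/dx[-4*x**3*log(x**2 + 1)/9 + 8*x**3/27 - 5*x**2*log(x**2 + 1)/6 + 5*x**2/6 - 8*x/9 - 5*log(x**2 + 1)/6 + 8*atan(x)/9 + 2] = -4*x**2*log(x**2 + 1)/3 - 5*x*log(x**2 + 1)/3, which equals G'(x).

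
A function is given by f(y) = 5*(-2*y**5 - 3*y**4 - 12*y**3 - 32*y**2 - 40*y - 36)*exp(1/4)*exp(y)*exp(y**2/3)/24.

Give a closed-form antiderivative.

Recognize the product-rule pattern: f = u'v + uv' with u = -5*y**4/8 - 10*y + 5/2, v = exp(y**2/3 + y + 1/4), so integration by parts undoes it.
Check: d/dy[-5*(y**4 + 16*y - 4)*exp(1/4)*exp(y)*exp(y**2/3)/8] = -5*y**5*exp(1/4)*exp(y)*exp(y**2/3)/12 - 5*y**4*exp(1/4)*exp(y)*exp(y**2/3)/8 - 5*y**3*exp(1/4)*exp(y)*exp(y**2/3)/2 - 20*y**2*exp(1/4)*exp(y)*exp(y**2/3)/3 - 25*y*exp(1/4)*exp(y)*exp(y**2/3)/3 - 15*exp(1/4)*exp(y)*exp(y**2/3)/2, which equals f(y).

An antiderivative is F(y) = -5*(y**4 + 16*y - 4)*exp(1/4)*exp(y)*exp(y**2/3)/8.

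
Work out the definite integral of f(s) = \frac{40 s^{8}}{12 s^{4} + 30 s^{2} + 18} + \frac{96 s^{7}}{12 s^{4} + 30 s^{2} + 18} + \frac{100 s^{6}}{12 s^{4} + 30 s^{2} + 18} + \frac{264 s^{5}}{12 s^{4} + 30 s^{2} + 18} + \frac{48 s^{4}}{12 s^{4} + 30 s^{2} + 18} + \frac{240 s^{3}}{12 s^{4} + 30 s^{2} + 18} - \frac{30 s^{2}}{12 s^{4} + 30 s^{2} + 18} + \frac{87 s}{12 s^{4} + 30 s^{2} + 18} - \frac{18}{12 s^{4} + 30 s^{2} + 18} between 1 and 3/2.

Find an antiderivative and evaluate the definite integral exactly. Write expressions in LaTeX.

Antiderivative: F(s) = \frac{8 s^{5} + 24 s^{4} + 12 s^{2} - 12 s + 15 \log{\left(s^{2} + 1 \right)} + 3 \log{\left(2 s^{2} + 3 \right)} + 16}{12}; value = - \frac{5 \log{\left(2 \right)}}{4} - \frac{\log{\left(5 \right)}}{4} + \frac{\log{\left(\frac{15}{2} \right)}}{4} + \frac{5 \log{\left(\frac{13}{4} \right)}}{4} + \frac{637}{48}

The integrand splits into summands that can be handled one at a time.
F(s) = \frac{8 s^{5} + 24 s^{4} + 12 s^{2} - 12 s + 15 \log{\left(s^{2} + 1 \right)} + 3 \log{\left(2 s^{2} + 3 \right)} + 16}{12} is an antiderivative of f.
Check: d/ds[\frac{8 s^{5} + 24 s^{4} + 12 s^{2} - 12 s + 15 \log{\left(s^{2} + 1 \right)} + 3 \log{\left(2 s^{2} + 3 \right)} + 16}{12}] = \frac{40 s^{8} + 96 s^{7} + 100 s^{6} + 264 s^{5} + 48 s^{4} + 240 s^{3} - 30 s^{2} + 87 s - 18}{12 s^{4} + 30 s^{2} + 18}, which equals f(s).
F(3/2) = \frac{\log{\left(\frac{15}{2} \right)}}{4} + \frac{5 \log{\left(\frac{13}{4} \right)}}{4} + \frac{829}{48}; F(1) = \frac{\log{\left(5 \right)}}{4} + \frac{5 \log{\left(2 \right)}}{4} + 4.
Integral = F(3/2) - F(1) = - \frac{5 \log{\left(2 \right)}}{4} - \frac{\log{\left(5 \right)}}{4} + \frac{\log{\left(\frac{15}{2} \right)}}{4} + \frac{5 \log{\left(\frac{13}{4} \right)}}{4} + \frac{637}{48}.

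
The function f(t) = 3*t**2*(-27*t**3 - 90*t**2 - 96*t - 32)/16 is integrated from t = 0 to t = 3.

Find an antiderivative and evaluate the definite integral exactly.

Antiderivative: F(t) = -t**3*(3*t + 4)**3/32; value = -59319/32

f matches the chain-rule pattern g'(h)*h' with inner function h(t) = 3*t**2/4 + t; substituting u = h(t) collapses the integral.
F(t) = -t**3*(3*t + 4)**3/32 is an antiderivative of f.
Check: d/dt[-t**3*(3*t + 4)**3/32] = -81*t**5/16 - 135*t**4/8 - 18*t**3 - 6*t**2, which equals f(t).
F(3) = -59319/32; F(0) = 0.
Integral = F(3) - F(0) = -59319/32.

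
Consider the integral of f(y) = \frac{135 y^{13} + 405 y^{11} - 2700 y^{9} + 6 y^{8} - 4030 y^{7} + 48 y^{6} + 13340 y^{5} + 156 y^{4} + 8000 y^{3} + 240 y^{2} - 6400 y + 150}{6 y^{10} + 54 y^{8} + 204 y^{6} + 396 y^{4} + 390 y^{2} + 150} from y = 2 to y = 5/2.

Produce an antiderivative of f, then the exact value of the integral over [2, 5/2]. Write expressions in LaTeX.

A candidate is checked by its d/dy: the result must match f(y).
F(y) = \frac{135 y^{8} - 1080 y^{6} + 24 y^{4} \operatorname{atan}{\left(y \right)} + 2880 y^{4} + 96 y^{2} \operatorname{atan}{\left(y \right)} - 2560 y^{2} + 120 \operatorname{atan}{\left(y \right)}}{24 \left(y^{4} + 4 y^{2} + 5\right)} is an antiderivative of f.
Check: d/dy[\frac{135 y^{8} - 1080 y^{6} + 24 y^{4} \operatorname{atan}{\left(y \right)} + 2880 y^{4} + 96 y^{2} \operatorname{atan}{\left(y \right)} - 2560 y^{2} + 120 \operatorname{atan}{\left(y \right)}}{24 \left(y^{4} + 4 y^{2} + 5\right)}] = \frac{135 y^{13} + 405 y^{11} - 2700 y^{9} + 6 y^{8} - 4030 y^{7} + 48 y^{6} + 13340 y^{5} + 156 y^{4} + 8000 y^{3} + 240 y^{2} - 6400 y + 150}{6 y^{10} + 54 y^{8} + 204 y^{6} + 396 y^{4} + 390 y^{2} + 150} = f(y).
F(5/2) = \operatorname{atan}{\left(\frac{5}{2} \right)} + \frac{1987675}{84864}; F(2) = \operatorname{atan}{\left(2 \right)} + \frac{160}{111}.
Integral = F(5/2) - F(2) = - \operatorname{atan}{\left(2 \right)} + \operatorname{atan}{\left(\frac{5}{2} \right)} + \frac{23005965}{1046656}.

Antiderivative: F(y) = \frac{135 y^{8} - 1080 y^{6} + 24 y^{4} \operatorname{atan}{\left(y \right)} + 2880 y^{4} + 96 y^{2} \operatorname{atan}{\left(y \right)} - 2560 y^{2} + 120 \operatorname{atan}{\left(y \right)}}{24 \left(y^{4} + 4 y^{2} + 5\right)}; value = - \operatorname{atan}{\left(2 \right)} + \operatorname{atan}{\left(\frac{5}{2} \right)} + \frac{23005965}{1046656}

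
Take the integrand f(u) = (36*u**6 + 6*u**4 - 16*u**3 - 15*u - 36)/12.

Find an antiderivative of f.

Differentiate the proposed F(u) back; it has to land on f(u) exactly.
Check: d/du[u*(360*u**6 + 84*u**4 - 280*u**3 - 525*u - 2520)/840] = 3*u**6 + u**4/2 - 4*u**3/3 - 5*u/4 - 3, which equals f(u).

An antiderivative is F(u) = u*(360*u**6 + 84*u**4 - 280*u**3 - 525*u - 2520)/840.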